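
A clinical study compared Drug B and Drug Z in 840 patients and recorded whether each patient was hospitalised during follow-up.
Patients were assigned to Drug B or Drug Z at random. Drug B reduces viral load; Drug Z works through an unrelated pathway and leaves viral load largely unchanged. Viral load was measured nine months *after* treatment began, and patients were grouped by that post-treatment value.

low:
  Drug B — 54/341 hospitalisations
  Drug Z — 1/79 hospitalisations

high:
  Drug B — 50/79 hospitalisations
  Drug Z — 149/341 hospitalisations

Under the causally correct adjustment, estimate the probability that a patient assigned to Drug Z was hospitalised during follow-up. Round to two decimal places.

0.36

The viral load-specific comparison favours Drug Z throughout, but the pooled figures favour Drug B. The question is whether to condition on viral load.
Stratifying would compare drugs among patients the drugs themselves sorted into viral load groups — a form of selection on an intermediate. The unconditioned pooled rates give the total causal effect.
So P(outcome | do(Drug Z)) is just the pooled rate for Drug Z: 150/420 = 0.357.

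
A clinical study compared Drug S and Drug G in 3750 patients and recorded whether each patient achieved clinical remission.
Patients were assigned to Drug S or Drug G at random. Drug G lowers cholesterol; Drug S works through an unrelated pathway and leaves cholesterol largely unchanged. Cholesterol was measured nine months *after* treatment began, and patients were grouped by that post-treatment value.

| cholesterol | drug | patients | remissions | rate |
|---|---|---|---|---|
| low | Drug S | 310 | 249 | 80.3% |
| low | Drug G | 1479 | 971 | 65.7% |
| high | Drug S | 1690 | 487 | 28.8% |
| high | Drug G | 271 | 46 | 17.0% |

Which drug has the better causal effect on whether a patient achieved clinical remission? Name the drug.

Drug G

Drug S is higher inside every cholesterol stratum but Drug G is higher in aggregate. Whether to stratify depends on how cholesterol relates to the drug.
Because the drug influences cholesterol, cholesterol is a post-treatment mediator, not a confounder. Stratifying on it would bias the estimate; the causal effect is the crude pooled difference.
Pooled: Drug S 36.8% vs Drug G 58.1%; Drug G is higher overall.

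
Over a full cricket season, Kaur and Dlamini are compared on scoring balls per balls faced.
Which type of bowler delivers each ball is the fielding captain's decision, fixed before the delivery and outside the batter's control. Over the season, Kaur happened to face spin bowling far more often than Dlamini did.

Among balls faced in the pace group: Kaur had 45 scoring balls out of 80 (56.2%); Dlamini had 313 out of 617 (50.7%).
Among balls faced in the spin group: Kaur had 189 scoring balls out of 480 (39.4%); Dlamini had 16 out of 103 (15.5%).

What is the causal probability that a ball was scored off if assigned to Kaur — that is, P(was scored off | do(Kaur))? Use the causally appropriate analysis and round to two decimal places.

0.49

Within every bowling type level Kaur has the higher rate, yet pooled Dlamini does — Simpson's reversal.
Bowling type differs across players for reasons unrelated to any effect of the player itself, and it separately predicts the outcome — a classic confounder. We must compare within bowling type levels.
Standardising Kaur to the population bowling type mix: 0.545·45/80 + 0.455·189/480 = 0.486.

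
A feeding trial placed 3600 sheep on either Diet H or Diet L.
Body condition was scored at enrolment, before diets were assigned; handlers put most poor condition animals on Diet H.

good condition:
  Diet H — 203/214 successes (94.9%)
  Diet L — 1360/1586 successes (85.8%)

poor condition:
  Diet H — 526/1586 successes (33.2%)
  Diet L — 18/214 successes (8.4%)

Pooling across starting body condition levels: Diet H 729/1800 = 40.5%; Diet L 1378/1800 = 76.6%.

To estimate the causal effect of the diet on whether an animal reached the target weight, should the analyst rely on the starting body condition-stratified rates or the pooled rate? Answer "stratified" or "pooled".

stratified

The imbalance in starting body condition arose from how sheep were allocated, not from anything the diet did; and starting body condition independently affects the outcome. The pooled gap is confounded — condition on starting body condition.
Within each level — good condition: 94.9% vs 85.8%; poor condition: 33.2% vs 8.4% — Diet H is higher every time.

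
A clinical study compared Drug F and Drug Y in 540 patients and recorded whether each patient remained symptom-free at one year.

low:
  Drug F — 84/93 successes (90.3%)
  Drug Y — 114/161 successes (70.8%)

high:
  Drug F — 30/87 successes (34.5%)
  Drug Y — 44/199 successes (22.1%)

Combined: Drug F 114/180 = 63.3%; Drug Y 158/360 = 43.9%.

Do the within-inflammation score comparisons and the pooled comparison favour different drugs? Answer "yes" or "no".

no

Within each inflammation score level (low 90.3% vs 70.8%; high 34.5% vs 22.1%), Drug F has the higher rate every time. Pooled: 63.3% vs 43.9% — Drug F has the higher rate overall. They agree.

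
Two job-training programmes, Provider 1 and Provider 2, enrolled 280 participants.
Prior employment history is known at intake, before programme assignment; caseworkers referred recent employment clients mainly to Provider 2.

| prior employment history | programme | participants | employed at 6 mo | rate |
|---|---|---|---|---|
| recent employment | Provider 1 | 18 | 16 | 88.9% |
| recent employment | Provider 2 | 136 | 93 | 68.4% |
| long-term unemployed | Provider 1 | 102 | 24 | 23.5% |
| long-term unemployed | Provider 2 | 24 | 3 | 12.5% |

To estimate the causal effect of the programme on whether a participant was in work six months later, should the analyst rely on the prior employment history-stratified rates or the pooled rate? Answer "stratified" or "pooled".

Here prior employment history is a common cause — it drives both which programme a case falls under and the outcome. The crude comparison mixes populations; the stratum-specific rates are the causally relevant ones.
Within each level — recent employment: 88.9% vs 68.4%; long-term unemployed: 23.5% vs 12.5% — Provider 1 is higher every time.

stratified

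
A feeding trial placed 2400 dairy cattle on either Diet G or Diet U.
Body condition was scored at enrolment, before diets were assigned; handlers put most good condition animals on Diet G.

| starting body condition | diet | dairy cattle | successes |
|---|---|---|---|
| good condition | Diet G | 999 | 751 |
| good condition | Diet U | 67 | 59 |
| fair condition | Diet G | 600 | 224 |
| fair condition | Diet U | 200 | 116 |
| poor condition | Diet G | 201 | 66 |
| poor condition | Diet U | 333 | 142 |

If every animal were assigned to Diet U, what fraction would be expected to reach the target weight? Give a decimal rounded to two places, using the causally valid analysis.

Within every starting body condition level Diet U has the higher rate, yet pooled Diet G does — Simpson's reversal.
Since starting body condition is a pre-existing factor (not a product of the diet) and it affects the outcome on its own, it is a confounder. The stratified rates, not the pooled rate, identify the causal effect.
Standardising Diet U to the population starting body condition mix: 0.444·59/67 + 0.333·116/200 + 0.223·142/333 = 0.679.

0.68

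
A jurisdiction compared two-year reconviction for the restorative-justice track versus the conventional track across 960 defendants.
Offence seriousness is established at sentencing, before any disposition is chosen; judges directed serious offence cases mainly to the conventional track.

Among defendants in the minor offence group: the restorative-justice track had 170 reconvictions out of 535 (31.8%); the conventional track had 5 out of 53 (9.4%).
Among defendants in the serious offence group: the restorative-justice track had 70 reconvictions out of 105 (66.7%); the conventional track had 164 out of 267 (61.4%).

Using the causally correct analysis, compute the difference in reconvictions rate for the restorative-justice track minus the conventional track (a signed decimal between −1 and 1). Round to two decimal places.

+0.16

The stratified and pooled comparisons disagree (the conventional track wins within each offence seriousness; the restorative-justice track wins overall), so the answer turns on the causal role of offence seriousness.
Offence seriousness differs across dispositions for reasons unrelated to any effect of the disposition itself, and it separately predicts the outcome — a classic confounder. We must compare within offence seriousness levels.
Adjusting over the population distribution of offence seriousness: 0.613·(0.318−0.094) + 0.388·(0.667−0.614) = +0.157.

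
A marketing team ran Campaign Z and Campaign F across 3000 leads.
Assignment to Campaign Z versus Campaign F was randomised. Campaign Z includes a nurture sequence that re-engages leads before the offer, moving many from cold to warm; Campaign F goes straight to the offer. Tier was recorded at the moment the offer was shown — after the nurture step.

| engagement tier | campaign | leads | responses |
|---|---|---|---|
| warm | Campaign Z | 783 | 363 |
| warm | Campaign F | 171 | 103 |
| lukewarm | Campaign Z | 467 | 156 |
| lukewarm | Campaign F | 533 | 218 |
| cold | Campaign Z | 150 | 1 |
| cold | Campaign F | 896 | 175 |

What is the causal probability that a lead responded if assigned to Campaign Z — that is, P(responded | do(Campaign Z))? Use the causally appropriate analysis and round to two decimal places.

0.37

The stratified and pooled comparisons disagree (Campaign F wins within each engagement tier; Campaign Z wins overall), so the answer turns on the causal role of engagement tier.
The distribution of engagement tier is itself part of what the campaign does — it is an intermediate outcome. Holding it fixed would remove that part of the effect; the total effect is the pooled difference.
So P(outcome | do(Campaign Z)) is just the pooled rate for Campaign Z: 520/1400 = 0.371.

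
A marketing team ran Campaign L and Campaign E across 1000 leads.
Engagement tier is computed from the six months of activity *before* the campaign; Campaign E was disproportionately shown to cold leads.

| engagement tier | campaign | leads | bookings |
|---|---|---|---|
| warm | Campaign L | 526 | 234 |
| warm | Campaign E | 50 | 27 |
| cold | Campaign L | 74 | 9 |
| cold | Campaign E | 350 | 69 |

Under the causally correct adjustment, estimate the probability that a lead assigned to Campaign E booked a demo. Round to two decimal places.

The imbalance in engagement tier arose from how leads were allocated, not from anything the campaign did; and engagement tier independently affects the outcome. The pooled gap is confounded — condition on engagement tier.
Standardising Campaign E to the population engagement tier mix: 0.576·27/50 + 0.424·69/350 = 0.395.

0.39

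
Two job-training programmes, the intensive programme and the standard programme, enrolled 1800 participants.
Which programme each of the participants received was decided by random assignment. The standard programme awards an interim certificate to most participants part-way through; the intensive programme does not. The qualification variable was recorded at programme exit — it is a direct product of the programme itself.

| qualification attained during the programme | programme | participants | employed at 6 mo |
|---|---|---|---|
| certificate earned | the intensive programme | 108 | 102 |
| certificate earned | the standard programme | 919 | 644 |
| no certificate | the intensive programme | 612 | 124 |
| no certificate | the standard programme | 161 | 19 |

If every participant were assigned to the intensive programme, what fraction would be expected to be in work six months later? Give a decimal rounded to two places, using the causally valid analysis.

Qualification attained during the programme is downstream of the programme. One should not condition on a consequence of treatment, so the overall rates are the right comparison.
So P(outcome | do(the intensive programme)) is just the pooled rate for the intensive programme: 226/720 = 0.314.

0.31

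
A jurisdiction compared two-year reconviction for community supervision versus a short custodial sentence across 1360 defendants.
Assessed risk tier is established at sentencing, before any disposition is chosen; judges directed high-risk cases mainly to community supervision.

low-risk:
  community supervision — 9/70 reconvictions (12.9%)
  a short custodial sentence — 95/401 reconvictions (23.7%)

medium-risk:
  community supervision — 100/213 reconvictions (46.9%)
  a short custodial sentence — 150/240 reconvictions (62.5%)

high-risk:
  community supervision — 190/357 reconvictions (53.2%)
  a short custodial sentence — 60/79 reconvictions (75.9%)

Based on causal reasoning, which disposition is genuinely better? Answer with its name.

Within every assessed risk tier level community supervision has the lower rate, yet pooled a short custodial sentence does — Simpson's reversal.
Assessed risk tier satisfies the back-door criterion: it is not a descendant of the disposition, and it blocks the spurious path from disposition to outcome. Adjusting for it (i.e., using the within-assessed risk tier rates) gives the causal effect.
Within each level — low-risk: 12.9% vs 23.7%; medium-risk: 46.9% vs 62.5%; high-risk: 53.2% vs 75.9% — community supervision is lower every time.

community supervision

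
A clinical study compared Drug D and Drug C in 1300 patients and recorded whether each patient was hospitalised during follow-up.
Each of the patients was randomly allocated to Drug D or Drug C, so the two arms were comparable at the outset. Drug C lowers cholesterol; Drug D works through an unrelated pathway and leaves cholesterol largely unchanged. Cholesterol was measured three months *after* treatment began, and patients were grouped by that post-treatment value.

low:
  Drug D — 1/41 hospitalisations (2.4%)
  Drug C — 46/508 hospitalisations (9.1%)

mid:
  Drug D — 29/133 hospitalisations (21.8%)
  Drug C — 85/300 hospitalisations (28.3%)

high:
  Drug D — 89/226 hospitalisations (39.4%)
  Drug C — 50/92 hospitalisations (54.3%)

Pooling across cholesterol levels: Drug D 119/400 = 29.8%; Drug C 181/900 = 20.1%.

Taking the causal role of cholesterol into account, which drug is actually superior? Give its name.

Drug C

Cholesterol here is a post-treatment variable shaped by the drug; conditioning on it would introduce bias rather than remove it. The overall comparison is the causal one.
Pooled: Drug D 29.8% vs Drug C 20.1%; Drug C is lower overall.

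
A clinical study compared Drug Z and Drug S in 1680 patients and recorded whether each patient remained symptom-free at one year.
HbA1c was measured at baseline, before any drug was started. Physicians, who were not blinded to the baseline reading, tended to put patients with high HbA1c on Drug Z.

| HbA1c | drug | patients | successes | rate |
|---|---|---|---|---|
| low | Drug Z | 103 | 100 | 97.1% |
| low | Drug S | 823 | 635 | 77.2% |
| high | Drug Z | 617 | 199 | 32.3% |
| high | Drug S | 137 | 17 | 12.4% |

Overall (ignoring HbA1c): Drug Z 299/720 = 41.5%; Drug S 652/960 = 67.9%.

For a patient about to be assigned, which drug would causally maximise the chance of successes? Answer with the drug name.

Drug Z

Drug Z is higher inside every HbA1c stratum but Drug S is higher in aggregate. Whether to stratify depends on how HbA1c relates to the drug.
HbA1c is set before the drug has any effect — it is not caused by the drug — and it independently drives the outcome. That makes it a confounder, so the causal comparison is within HbA1c levels.
Within each level — low: 97.1% vs 77.2%; high: 32.3% vs 12.4% — Drug Z is higher every time.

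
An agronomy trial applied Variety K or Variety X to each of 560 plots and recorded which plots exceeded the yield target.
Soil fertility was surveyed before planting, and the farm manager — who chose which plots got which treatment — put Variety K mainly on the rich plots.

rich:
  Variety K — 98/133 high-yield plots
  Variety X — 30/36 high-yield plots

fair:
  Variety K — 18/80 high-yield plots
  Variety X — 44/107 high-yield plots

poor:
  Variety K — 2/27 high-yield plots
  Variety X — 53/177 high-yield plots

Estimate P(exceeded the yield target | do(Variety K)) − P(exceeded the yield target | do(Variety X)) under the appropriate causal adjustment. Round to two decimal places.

Nothing the variety does changes soil fertility; the imbalance is an allocation artefact. With soil fertility also predicting the outcome, the pooled figure is confounded, and the within-stratum comparison is the causal one.
Adjusting over the population distribution of soil fertility: 0.302·(0.737−0.833) + 0.334·(0.225−0.411) + 0.364·(0.074−0.299) = -0.173.

-0.17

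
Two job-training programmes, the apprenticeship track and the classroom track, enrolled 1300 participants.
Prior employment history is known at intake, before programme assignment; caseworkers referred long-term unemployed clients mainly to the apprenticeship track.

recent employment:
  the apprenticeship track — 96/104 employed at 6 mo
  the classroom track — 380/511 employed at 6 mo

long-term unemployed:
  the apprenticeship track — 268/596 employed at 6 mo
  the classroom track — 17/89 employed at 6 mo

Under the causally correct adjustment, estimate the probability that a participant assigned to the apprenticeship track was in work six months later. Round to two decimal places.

The stratified and pooled comparisons disagree (the apprenticeship track wins within each prior employment history; the classroom track wins overall), so the answer turns on the causal role of prior employment history.
Prior employment history satisfies the back-door criterion: it is not a descendant of the programme, and it blocks the spurious path from programme to outcome. Adjusting for it (i.e., using the within-prior employment history rates) gives the causal effect.
Standardising the apprenticeship track to the population prior employment history mix: 0.473·96/104 + 0.527·268/596 = 0.674.

0.67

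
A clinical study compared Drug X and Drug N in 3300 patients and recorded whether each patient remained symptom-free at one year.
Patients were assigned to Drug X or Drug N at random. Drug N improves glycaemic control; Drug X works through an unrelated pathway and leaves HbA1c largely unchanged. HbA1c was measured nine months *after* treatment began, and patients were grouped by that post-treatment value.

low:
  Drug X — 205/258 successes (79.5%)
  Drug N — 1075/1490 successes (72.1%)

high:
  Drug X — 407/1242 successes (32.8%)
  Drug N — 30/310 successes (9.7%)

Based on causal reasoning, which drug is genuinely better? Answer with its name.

Because the drug influences HbA1c, HbA1c is a post-treatment mediator, not a confounder. Stratifying on it would bias the estimate; the causal effect is the crude pooled difference.
Pooled: Drug X 40.8% vs Drug N 61.4%; Drug N is higher overall.

Drug N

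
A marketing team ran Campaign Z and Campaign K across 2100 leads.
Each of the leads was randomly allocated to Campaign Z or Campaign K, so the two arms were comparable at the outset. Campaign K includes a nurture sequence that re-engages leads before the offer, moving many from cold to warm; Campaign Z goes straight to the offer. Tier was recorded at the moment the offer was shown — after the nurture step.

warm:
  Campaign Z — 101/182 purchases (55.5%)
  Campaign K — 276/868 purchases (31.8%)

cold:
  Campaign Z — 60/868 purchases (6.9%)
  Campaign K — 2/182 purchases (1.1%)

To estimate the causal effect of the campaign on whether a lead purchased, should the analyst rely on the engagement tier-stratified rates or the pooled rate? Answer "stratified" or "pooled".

pooled

Within every engagement tier level Campaign Z has the higher rate, yet pooled Campaign K does — Simpson's reversal.
Because the campaign influences engagement tier, engagement tier is a post-treatment mediator, not a confounder. Stratifying on it would bias the estimate; the causal effect is the crude pooled difference.
Pooled: Campaign Z 15.3% vs Campaign K 26.5%; Campaign K is higher overall.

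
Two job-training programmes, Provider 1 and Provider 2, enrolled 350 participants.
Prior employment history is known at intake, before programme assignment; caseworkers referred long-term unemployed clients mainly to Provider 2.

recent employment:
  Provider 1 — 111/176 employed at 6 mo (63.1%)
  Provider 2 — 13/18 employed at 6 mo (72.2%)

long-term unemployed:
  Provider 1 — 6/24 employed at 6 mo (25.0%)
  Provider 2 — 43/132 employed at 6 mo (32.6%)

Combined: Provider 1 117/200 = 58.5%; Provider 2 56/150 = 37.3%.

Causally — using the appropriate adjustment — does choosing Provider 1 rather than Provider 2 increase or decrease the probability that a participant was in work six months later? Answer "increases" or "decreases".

decreases

Within every prior employment history level Provider 2 has the higher rate, yet pooled Provider 1 does — Simpson's reversal.
Here prior employment history is a common cause — it drives both which programme a case falls under and the outcome. The crude comparison mixes populations; the stratum-specific rates are the causally relevant ones.
Within each level — recent employment: 63.1% vs 72.2%; long-term unemployed: 25.0% vs 32.6% — Provider 2 is higher every time.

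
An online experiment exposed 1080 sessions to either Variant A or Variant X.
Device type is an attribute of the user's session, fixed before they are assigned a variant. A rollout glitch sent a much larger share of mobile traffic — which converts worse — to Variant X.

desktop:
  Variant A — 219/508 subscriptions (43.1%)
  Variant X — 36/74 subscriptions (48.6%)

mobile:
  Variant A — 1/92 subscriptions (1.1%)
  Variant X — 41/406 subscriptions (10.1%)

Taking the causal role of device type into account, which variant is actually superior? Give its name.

Nothing the variant does changes device type; the imbalance is an allocation artefact. With device type also predicting the outcome, the pooled figure is confounded, and the within-stratum comparison is the causal one.
Within each level — desktop: 43.1% vs 48.6%; mobile: 1.1% vs 10.1% — Variant X is higher every time.

Variant X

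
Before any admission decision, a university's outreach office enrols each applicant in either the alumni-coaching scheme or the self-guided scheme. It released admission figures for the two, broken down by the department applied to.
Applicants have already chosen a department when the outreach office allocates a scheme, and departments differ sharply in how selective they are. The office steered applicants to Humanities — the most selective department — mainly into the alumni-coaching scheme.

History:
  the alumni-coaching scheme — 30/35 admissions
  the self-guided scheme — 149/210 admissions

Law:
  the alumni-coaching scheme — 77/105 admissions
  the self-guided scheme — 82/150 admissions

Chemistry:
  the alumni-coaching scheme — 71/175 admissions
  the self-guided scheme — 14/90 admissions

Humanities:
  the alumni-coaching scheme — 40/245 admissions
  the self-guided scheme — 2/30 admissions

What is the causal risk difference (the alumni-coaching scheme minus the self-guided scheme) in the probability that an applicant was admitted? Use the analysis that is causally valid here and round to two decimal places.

+0.17

Department is set before the outreach scheme has any effect — it is not caused by the outreach scheme — and it independently drives the outcome. That makes it a confounder, so the causal comparison is within department levels.
Adjusting over the population distribution of department: 0.236·(0.857−0.710) + 0.245·(0.733−0.547) + 0.255·(0.406−0.156) + 0.264·(0.163−0.067) = +0.170.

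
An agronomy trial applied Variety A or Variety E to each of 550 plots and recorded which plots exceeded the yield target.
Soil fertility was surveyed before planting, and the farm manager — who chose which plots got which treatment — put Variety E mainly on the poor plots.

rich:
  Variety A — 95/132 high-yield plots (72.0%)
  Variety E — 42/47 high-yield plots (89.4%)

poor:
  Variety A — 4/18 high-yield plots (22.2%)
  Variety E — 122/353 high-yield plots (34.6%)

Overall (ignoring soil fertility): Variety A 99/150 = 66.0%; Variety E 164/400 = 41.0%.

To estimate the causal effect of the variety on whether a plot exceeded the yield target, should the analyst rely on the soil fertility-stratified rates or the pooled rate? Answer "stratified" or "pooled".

stratified

Here soil fertility is a common cause — it drives both which variety a case falls under and the outcome. The crude comparison mixes populations; the stratum-specific rates are the causally relevant ones.
Within each level — rich: 72.0% vs 89.4%; poor: 22.2% vs 34.6% — Variety E is higher every time.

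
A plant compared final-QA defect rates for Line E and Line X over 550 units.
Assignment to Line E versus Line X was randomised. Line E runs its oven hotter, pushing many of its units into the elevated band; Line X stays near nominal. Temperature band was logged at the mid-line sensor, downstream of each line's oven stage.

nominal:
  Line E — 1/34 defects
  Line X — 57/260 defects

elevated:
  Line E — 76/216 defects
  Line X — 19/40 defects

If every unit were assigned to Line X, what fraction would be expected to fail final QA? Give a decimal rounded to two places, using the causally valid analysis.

0.25

In-process temperature band is downstream of the line. One should not condition on a consequence of treatment, so the overall rates are the right comparison.
So P(outcome | do(Line X)) is just the pooled rate for Line X: 76/300 = 0.253.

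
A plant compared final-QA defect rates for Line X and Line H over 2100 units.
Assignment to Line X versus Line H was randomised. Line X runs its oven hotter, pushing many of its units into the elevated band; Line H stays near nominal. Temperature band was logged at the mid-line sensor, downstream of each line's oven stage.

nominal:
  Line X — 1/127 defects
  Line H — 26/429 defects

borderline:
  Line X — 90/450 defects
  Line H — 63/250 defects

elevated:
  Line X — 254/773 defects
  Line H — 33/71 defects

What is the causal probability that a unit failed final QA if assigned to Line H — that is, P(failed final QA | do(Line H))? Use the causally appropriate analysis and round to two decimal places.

In-process temperature band lies on the pathway line → in-process temperature band → outcome, so adjusting for it blocks the indirect effect. For the total causal effect of line, use the unadjusted pooled rates.
So P(outcome | do(Line H)) is just the pooled rate for Line H: 122/750 = 0.163.

0.16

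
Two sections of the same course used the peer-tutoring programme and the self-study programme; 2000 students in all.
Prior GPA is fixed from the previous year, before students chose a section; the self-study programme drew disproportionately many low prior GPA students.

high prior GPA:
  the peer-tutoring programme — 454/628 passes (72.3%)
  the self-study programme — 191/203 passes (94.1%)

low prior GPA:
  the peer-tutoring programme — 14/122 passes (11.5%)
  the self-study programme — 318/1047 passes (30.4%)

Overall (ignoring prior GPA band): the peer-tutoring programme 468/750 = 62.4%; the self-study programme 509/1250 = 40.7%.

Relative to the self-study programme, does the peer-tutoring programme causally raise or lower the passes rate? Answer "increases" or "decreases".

Prior GPA band is set before the teaching method has any effect — it is not caused by the teaching method — and it independently drives the outcome. That makes it a confounder, so the causal comparison is within prior GPA band levels.
Within each level — high prior GPA: 72.3% vs 94.1%; low prior GPA: 11.5% vs 30.4% — the self-study programme is higher every time.

decreases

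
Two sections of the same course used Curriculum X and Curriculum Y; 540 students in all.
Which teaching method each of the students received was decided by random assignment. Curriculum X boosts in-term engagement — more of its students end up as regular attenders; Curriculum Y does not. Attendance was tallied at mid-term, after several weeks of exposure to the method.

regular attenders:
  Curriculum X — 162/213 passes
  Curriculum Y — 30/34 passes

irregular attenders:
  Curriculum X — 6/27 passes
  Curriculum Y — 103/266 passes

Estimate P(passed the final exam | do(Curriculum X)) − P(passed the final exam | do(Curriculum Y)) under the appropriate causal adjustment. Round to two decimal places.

+0.26

The mid-term attendance-specific comparison favours Curriculum Y throughout, but the pooled figures favour Curriculum X. The question is whether to condition on mid-term attendance.
Because the teaching method influences mid-term attendance, mid-term attendance is a post-treatment mediator, not a confounder. Stratifying on it would bias the estimate; the causal effect is the crude pooled difference.
The causal difference is the pooled difference: 0.700 − 0.443 = +0.257.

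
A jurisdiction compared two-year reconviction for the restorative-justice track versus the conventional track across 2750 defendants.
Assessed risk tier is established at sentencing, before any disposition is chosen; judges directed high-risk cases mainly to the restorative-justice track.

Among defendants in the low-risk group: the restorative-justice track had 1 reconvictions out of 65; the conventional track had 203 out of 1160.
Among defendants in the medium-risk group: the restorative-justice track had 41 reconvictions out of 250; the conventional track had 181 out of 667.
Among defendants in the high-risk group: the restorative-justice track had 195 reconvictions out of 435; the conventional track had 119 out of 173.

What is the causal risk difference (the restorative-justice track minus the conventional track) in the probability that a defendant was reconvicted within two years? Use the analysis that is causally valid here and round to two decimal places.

Within every assessed risk tier level the restorative-justice track has the lower rate, yet pooled the conventional track does — Simpson's reversal.
Assessed risk tier satisfies the back-door criterion: it is not a descendant of the disposition, and it blocks the spurious path from disposition to outcome. Adjusting for it (i.e., using the within-assessed risk tier rates) gives the causal effect.
Adjusting over the population distribution of assessed risk tier: 0.445·(0.015−0.175) + 0.333·(0.164−0.271) + 0.221·(0.448−0.688) = -0.160.

-0.16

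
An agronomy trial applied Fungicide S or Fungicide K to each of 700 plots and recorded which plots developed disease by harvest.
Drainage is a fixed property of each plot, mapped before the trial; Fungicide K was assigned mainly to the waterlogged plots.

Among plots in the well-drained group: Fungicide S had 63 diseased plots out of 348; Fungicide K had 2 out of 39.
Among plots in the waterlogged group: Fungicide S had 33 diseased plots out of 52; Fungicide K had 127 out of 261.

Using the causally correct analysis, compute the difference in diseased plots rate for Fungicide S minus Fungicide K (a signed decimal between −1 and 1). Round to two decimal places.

The imbalance in field drainage arose from how plots were allocated, not from anything the fungicide did; and field drainage independently affects the outcome. The pooled gap is confounded — condition on field drainage.
Adjusting over the population distribution of field drainage: 0.553·(0.181−0.051) + 0.447·(0.635−0.487) = +0.138.

+0.14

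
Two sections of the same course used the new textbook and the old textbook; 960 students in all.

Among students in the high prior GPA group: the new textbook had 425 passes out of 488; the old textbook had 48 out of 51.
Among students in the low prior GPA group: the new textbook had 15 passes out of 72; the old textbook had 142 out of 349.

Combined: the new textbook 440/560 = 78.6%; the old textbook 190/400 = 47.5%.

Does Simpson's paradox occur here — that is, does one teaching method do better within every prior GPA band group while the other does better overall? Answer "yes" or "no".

yes

Within each prior GPA band level (high prior GPA 87.1% vs 94.1%; low prior GPA 20.8% vs 40.7%), the old textbook has the higher rate every time. Pooled: 78.6% vs 47.5% — the new textbook has the higher rate overall. The two comparisons disagree.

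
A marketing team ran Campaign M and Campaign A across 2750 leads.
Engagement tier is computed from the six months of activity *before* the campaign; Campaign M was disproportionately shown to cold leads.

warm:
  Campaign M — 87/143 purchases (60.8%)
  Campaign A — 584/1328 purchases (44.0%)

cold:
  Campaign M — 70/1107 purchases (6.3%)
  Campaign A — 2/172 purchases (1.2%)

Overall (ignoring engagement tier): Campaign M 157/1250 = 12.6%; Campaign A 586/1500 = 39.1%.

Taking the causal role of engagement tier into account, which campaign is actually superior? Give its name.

Campaign M

Engagement tier satisfies the back-door criterion: it is not a descendant of the campaign, and it blocks the spurious path from campaign to outcome. Adjusting for it (i.e., using the within-engagement tier rates) gives the causal effect.
Within each level — warm: 60.8% vs 44.0%; cold: 6.3% vs 1.2% — Campaign M is higher every time.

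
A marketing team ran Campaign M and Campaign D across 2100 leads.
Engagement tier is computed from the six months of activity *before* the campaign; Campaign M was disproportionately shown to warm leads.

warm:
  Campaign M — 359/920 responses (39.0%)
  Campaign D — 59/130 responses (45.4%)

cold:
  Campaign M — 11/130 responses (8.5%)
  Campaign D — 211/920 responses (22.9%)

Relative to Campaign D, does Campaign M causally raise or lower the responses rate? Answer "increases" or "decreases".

The engagement tier-specific comparison favours Campaign D throughout, but the pooled figures favour Campaign M. The question is whether to condition on engagement tier.
Engagement tier satisfies the back-door criterion: it is not a descendant of the campaign, and it blocks the spurious path from campaign to outcome. Adjusting for it (i.e., using the within-engagement tier rates) gives the causal effect.
Within each level — warm: 39.0% vs 45.4%; cold: 8.5% vs 22.9% — Campaign D is higher every time.

decreases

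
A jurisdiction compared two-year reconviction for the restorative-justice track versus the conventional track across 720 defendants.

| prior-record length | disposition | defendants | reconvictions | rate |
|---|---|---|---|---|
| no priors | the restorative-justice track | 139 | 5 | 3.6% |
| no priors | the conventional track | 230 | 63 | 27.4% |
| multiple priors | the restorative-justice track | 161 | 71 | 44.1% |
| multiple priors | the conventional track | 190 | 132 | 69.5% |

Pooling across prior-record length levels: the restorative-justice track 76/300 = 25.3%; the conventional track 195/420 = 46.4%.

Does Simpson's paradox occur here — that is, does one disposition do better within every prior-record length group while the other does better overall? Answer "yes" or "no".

Within each prior-record length level (no priors 3.6% vs 27.4%; multiple priors 44.1% vs 69.5%), the restorative-justice track has the lower rate every time. Pooled: 25.3% vs 46.4% — the restorative-justice track has the lower rate overall. They agree.

no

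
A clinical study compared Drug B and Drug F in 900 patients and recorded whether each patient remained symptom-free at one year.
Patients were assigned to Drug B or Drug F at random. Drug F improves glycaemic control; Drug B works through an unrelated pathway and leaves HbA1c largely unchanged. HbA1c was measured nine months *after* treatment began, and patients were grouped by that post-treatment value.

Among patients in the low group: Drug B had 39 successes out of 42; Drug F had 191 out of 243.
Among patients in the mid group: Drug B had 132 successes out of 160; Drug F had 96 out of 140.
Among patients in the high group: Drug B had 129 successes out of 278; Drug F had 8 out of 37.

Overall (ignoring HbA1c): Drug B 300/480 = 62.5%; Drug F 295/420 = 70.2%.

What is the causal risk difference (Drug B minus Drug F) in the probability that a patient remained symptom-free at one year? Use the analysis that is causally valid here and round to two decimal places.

-0.08

Within every HbA1c level Drug B has the higher rate, yet pooled Drug F does — Simpson's reversal.
HbA1c is recorded after the drug and is itself shifted by it — it sits on the causal path from drug to outcome. Conditioning on a mediator would strip out part of the effect we want; the pooled comparison gives the total causal effect.
The causal difference is the pooled difference: 0.625 − 0.702 = -0.077.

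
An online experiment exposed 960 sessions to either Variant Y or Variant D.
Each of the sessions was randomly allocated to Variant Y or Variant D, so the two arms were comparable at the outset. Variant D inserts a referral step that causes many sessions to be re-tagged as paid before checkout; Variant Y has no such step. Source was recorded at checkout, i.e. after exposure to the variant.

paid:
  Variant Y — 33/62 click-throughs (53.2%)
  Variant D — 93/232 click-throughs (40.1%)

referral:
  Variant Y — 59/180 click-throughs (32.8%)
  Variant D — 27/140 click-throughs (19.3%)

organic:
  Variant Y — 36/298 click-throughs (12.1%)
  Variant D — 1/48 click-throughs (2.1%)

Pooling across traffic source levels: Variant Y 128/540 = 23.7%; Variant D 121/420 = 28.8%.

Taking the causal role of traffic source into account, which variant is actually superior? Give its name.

Variant D

Traffic source lies on the pathway variant → traffic source → outcome, so adjusting for it blocks the indirect effect. For the total causal effect of variant, use the unadjusted pooled rates.
Pooled: Variant Y 23.7% vs Variant D 28.8%; Variant D is higher overall.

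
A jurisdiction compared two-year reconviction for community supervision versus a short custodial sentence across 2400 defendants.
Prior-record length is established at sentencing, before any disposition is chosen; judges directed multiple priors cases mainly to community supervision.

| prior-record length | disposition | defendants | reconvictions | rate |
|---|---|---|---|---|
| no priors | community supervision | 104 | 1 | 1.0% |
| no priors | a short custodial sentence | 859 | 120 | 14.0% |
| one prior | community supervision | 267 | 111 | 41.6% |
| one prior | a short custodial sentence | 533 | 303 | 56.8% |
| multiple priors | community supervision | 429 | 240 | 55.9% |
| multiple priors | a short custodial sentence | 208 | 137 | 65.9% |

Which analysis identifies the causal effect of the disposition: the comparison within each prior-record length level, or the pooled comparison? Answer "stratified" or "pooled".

Prior-record length differs across dispositions for reasons unrelated to any effect of the disposition itself, and it separately predicts the outcome — a classic confounder. We must compare within prior-record length levels.
Within each level — no priors: 1.0% vs 14.0%; one prior: 41.6% vs 56.8%; multiple priors: 55.9% vs 65.9% — community supervision is lower every time.

stratified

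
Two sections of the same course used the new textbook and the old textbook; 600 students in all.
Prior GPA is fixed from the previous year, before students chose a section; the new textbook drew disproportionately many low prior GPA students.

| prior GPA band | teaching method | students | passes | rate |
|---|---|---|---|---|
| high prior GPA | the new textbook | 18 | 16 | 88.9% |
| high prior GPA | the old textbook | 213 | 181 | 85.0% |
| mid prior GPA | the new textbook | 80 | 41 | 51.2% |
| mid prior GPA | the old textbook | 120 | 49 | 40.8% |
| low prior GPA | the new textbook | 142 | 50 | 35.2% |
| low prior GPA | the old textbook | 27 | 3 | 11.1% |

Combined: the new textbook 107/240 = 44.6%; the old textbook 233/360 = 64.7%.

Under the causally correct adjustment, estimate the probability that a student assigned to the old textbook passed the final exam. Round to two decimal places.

Within every prior GPA band level the new textbook has the higher rate, yet pooled the old textbook does — Simpson's reversal.
Since prior GPA band is a pre-existing factor (not a product of the teaching method) and it affects the outcome on its own, it is a confounder. The stratified rates, not the pooled rate, identify the causal effect.
Standardising the old textbook to the population prior GPA band mix: 0.385·181/213 + 0.333·49/120 + 0.282·3/27 = 0.495.

0.49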